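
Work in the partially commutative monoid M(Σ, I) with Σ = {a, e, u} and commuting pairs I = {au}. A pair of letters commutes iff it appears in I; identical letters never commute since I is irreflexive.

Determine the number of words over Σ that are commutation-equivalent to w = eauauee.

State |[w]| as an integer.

6

drop 0:e onto floor
drop 1:a onto {0:e}
drop 2:u onto {0:e}
drop 3:a onto {1:a}
drop 4:u onto {2:u}
drop 5:e onto {3:a, 4:u}
drop 6:e onto {5:e}
ground layer = {0:e}
drop-orders for the pieces not yet dropped (sum over which currently-grounded one goes next):
  1 to go: {6} 1
  2 to go: {5,6} 1
  3 to go: {3,5,6} 1  {4,5,6} 1
  4 to go: {1,3,5,6} 1  {2,4,5,6} 1  {3,4,5,6} 2
  5 to go: {1,3,4,5,6} 3  {2,3,4,5,6} 3
  if 0:e drops first: 6 orders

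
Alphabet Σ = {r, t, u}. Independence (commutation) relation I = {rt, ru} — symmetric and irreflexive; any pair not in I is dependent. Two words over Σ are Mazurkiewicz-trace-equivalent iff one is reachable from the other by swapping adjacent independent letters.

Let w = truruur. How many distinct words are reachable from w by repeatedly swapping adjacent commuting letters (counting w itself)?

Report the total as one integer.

35

piece 0:t — minimal
piece 1:r — minimal
piece 2:u rests on {0:t}
piece 3:r rests on {1:r}
piece 4:u rests on {2:u}
piece 5:u rests on {4:u}
piece 6:r rests on {3:r}
minimal pieces: {0:t, 1:r}
ways to finish when only these pieces remain (= sum over removing one remaining piece with nothing left below it):
  1 left: {5}→1  {6}→1
  2 left: {3,6}→1  {4,5}→1  {5,6}→2
  3 left: {1,3,6}→1  {2,4,5}→1  {3,5,6}→3  {4,5,6}→3
  4 left: {0,2,4,5}→1  {1,3,5,6}→4  {2,4,5,6}→4  {3,4,5,6}→6
  5 left: {0,2,4,5,6}→5  {1,3,4,5,6}→10  {2,3,4,5,6}→10
  placing 0:t first → 20 extensions
  placing 1:r first → 15 extensions
total linear extensions = 35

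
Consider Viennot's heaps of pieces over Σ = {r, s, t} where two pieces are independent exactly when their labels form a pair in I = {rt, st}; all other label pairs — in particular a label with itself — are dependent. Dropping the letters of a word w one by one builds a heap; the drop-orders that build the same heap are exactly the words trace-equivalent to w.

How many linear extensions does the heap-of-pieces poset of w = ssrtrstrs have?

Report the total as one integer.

36

0(s) covers ∅
1(s) covers 0:s
2(r) covers 1:s
3(t) covers ∅
4(r) covers 2:r
5(s) covers 4:r
6(t) covers 3:t
7(r) covers 5:s
8(s) covers 7:r
floor of heap: 0:s, 3:t
completions by unplaced set U, small U first (add the entries for U minus each lowest piece of U):
  |U|=1: {6}:1  {8}:1
  |U|=2: {3,6}:1  {6,8}:2  {7,8}:1
  |U|=3: {3,6,8}:3  {5,7,8}:1  {6,7,8}:3
  |U|=4: {3,6,7,8}:6  {4,5,7,8}:1  {5,6,7,8}:4
  |U|=5: {2,4,5,7,8}:1  {3,5,6,7,8}:10  {4,5,6,7,8}:5
  |U|=6: {1,2,4,5,7,8}:1  {2,4,5,6,7,8}:6  {3,4,5,6,7,8}:15
  |U|=7: {0,1,2,4,5,7,8}:1  {1,2,4,5,6,7,8}:7  {2,3,4,5,6,7,8}:21
  start at 0(s): 28
  start at 3(t): 8
sum over floor = 36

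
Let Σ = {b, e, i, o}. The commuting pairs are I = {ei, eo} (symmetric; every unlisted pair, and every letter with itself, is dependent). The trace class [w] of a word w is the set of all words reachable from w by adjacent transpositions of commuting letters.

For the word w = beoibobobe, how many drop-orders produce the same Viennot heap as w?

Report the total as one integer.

3

drop 0:b onto floor
drop 1:e onto {0:b}
drop 2:o onto {0:b}
drop 3:i onto {2:o}
drop 4:b onto {1:e, 3:i}
drop 5:o onto {4:b}
drop 6:b onto {5:o}
drop 7:o onto {6:b}
drop 8:b onto {7:o}
drop 9:e onto {8:b}
ground layer = {0:b}
drop-orders for the pieces not yet dropped (sum over which currently-grounded one goes next):
  1 to go: {9} 1
  2 to go: {8,9} 1
  3 to go: {7,8,9} 1
  4 to go: {6,7,8,9} 1
  5 to go: {5,6,7,8,9} 1
  6 to go: {4,5,6,7,8,9} 1
  7 to go: {1,4,5,6,7,8,9} 1  {3,4,5,6,7,8,9} 1
  8 to go: {1,3,4,5,6,7,8,9} 2  {2,3,4,5,6,7,8,9} 1
  if 0:b drops first: 3 orders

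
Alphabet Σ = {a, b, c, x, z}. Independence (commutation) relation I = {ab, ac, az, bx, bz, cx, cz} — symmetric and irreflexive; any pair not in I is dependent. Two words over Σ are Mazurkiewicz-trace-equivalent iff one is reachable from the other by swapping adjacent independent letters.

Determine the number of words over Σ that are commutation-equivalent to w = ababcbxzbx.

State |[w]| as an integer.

252

0(a) covers ∅
1(b) covers ∅
2(a) covers 0:a
3(b) covers 1:b
4(c) covers 3:b
5(b) covers 4:c
6(x) covers 2:a
7(z) covers 6:x
8(b) covers 5:b
9(x) covers 7:z
floor of heap: 0:a, 1:b
completions by unplaced set U, small U first (add the entries for U minus each lowest piece of U):
  |U|=1: {8}:1  {9}:1
  |U|=2: {5,8}:1  {7,9}:1  {8,9}:2
  |U|=3: {4,5,8}:1  {5,8,9}:3  {6,7,9}:1  {7,8,9}:3
  |U|=4: {2,6,7,9}:1  {3,4,5,8}:1  {4,5,8,9}:4  {5,7,8,9}:6  {6,7,8,9}:4
  |U|=5: {0,2,6,7,9}:1  {1,3,4,5,8}:1  {2,6,7,8,9}:5  {3,4,5,8,9}:5  {4,5,7,8,9}:10  {5,6,7,8,9}:10
  |U|=6: {0,2,6,7,8,9}:6  {1,3,4,5,8,9}:6  {2,5,6,7,8,9}:15  {3,4,5,7,8,9}:15  {4,5,6,7,8,9}:20
  |U|=7: {0,2,5,6,7,8,9}:21  {1,3,4,5,7,8,9}:21  {2,4,5,6,7,8,9}:35  {3,4,5,6,7,8,9}:35
  |U|=8: {0,2,4,5,6,7,8,9}:56  {1,3,4,5,6,7,8,9}:56  {2,3,4,5,6,7,8,9}:70
  start at 0(a): 126
  start at 1(b): 126
sum over floor = 252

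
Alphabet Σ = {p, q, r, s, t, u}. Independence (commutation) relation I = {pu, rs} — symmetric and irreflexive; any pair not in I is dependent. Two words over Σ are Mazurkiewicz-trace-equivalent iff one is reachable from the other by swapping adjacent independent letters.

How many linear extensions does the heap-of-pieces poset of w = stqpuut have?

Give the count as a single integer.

3

#0=s has no predecessor
#1=t depends on [0:s]
#2=q depends on [1:t]
#3=p depends on [2:q]
#4=u depends on [2:q]
#5=u depends on [4:u]
#6=t depends on [3:p, 5:u]
sources: [0:s]
N(rest) = Σ N(rest − s) over sources s of rest; N(one piece) = 1:
  size 1 → [6]=1
  size 2 → [3,6]=1  [5,6]=1
  size 3 → [3,5,6]=2  [4,5,6]=1
  size 4 → [3,4,5,6]=3
  size 5 → [2,3,4,5,6]=3
  first=0(s) contributes 3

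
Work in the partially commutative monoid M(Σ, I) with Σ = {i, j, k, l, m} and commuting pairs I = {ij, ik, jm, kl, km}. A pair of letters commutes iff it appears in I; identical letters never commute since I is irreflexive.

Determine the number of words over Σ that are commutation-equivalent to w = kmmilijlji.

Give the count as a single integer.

piece 0:k — minimal
piece 1:m — minimal
piece 2:m rests on {1:m}
piece 3:i rests on {2:m}
piece 4:l rests on {3:i}
piece 5:i rests on {4:l}
piece 6:j rests on {0:k, 4:l}
piece 7:l rests on {5:i, 6:j}
piece 8:j rests on {7:l}
piece 9:i rests on {7:l}
minimal pieces: {0:k, 1:m}
ways to finish when only these pieces remain (= sum over removing one remaining piece with nothing left below it):
  1 left: {8}→1  {9}→1
  2 left: {8,9}→2
  3 left: {7,8,9}→2
  4 left: {5,7,8,9}→2  {6,7,8,9}→2
  5 left: {0,6,7,8,9}→2  {5,6,7,8,9}→4
  6 left: {0,5,6,7,8,9}→6  {4,5,6,7,8,9}→4
  7 left: {0,4,5,6,7,8,9}→10  {3,4,5,6,7,8,9}→4
  8 left: {0,3,4,5,6,7,8,9}→14  {2,3,4,5,6,7,8,9}→4
  placing 0:k first → 4 extensions
  placing 1:m first → 18 extensions
total linear extensions = 22

22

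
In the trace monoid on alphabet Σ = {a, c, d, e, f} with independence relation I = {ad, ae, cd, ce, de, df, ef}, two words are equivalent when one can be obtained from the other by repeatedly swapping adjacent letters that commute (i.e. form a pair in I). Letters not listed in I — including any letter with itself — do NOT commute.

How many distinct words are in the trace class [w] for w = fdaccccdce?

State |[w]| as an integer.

0(f) covers ∅
1(d) covers ∅
2(a) covers 0:f
3(c) covers 2:a
4(c) covers 3:c
5(c) covers 4:c
6(c) covers 5:c
7(d) covers 1:d
8(c) covers 6:c
9(e) covers ∅
floor of heap: 0:f, 1:d, 9:e
completions by unplaced set U, small U first (add the entries for U minus each lowest piece of U):
  |U|=1: {7}:1  {8}:1  {9}:1
  |U|=2: {1,7}:1  {6,8}:1  {7,8}:2  {7,9}:2  {8,9}:2
  |U|=3: {1,7,8}:3  {1,7,9}:3  {5,6,8}:1  {6,7,8}:3  {6,8,9}:3  {7,8,9}:6
  |U|=4: {1,6,7,8}:6  {1,7,8,9}:12  {4,5,6,8}:1  {5,6,7,8}:4  {5,6,8,9}:4  {6,7,8,9}:12
  |U|=5: {1,5,6,7,8}:10  {1,6,7,8,9}:30  {3,4,5,6,8}:1  {4,5,6,7,8}:5  {4,5,6,8,9}:5  {5,6,7,8,9}:20
  |U|=6: {1,4,5,6,7,8}:15  {1,5,6,7,8,9}:60  {2,3,4,5,6,8}:1  {3,4,5,6,7,8}:6  {3,4,5,6,8,9}:6  {4,5,6,7,8,9}:30
  |U|=7: {0,2,3,4,5,6,8}:1  {1,3,4,5,6,7,8}:21  {1,4,5,6,7,8,9}:105  {2,3,4,5,6,7,8}:7  {2,3,4,5,6,8,9}:7  {3,4,5,6,7,8,9}:42
  |U|=8: {0,2,3,4,5,6,7,8}:8  {0,2,3,4,5,6,8,9}:8  {1,2,3,4,5,6,7,8}:28  {1,3,4,5,6,7,8,9}:168  {2,3,4,5,6,7,8,9}:56
  start at 0(f): 252
  start at 1(d): 72
  start at 9(e): 36
sum over floor = 360

360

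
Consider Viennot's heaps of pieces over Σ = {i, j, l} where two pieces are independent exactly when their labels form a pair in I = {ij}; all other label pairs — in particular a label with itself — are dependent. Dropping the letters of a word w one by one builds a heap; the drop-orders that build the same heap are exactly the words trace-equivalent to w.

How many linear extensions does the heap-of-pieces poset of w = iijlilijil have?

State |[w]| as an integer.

piece 0:i — minimal
piece 1:i rests on {0:i}
piece 2:j — minimal
piece 3:l rests on {1:i, 2:j}
piece 4:i rests on {3:l}
piece 5:l rests on {4:i}
piece 6:i rests on {5:l}
piece 7:j rests on {5:l}
piece 8:i rests on {6:i}
piece 9:l rests on {7:j, 8:i}
minimal pieces: {0:i, 2:j}
ways to finish when only these pieces remain (= sum over removing one remaining piece with nothing left below it):
  1 left: {9}→1
  2 left: {7,9}→1  {8,9}→1
  3 left: {6,8,9}→1  {7,8,9}→2
  4 left: {6,7,8,9}→3
  5 left: {5,6,7,8,9}→3
  6 left: {4,5,6,7,8,9}→3
  7 left: {3,4,5,6,7,8,9}→3
  8 left: {1,3,4,5,6,7,8,9}→3  {2,3,4,5,6,7,8,9}→3
  placing 0:i first → 6 extensions
  placing 2:j first → 3 extensions
total linear extensions = 9

9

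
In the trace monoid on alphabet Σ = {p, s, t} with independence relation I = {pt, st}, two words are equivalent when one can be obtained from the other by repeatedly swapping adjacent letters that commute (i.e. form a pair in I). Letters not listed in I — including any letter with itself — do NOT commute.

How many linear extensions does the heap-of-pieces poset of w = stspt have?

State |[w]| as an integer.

10

drop 0:s onto floor
drop 1:t onto floor
drop 2:s onto {0:s}
drop 3:p onto {2:s}
drop 4:t onto {1:t}
ground layer = {0:s, 1:t}
drop-orders for the pieces not yet dropped (sum over which currently-grounded one goes next):
  1 to go: {3} 1  {4} 1
  2 to go: {1,4} 1  {2,3} 1  {3,4} 2
  3 to go: {0,2,3} 1  {1,3,4} 3  {2,3,4} 3
  if 0:s drops first: 6 orders
  if 1:t drops first: 4 orders
heap linearizations: 10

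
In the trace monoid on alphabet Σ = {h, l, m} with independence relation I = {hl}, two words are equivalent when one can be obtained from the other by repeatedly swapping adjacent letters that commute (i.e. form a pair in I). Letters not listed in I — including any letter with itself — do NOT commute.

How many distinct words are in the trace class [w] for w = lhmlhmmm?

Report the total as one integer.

drop 0:l onto floor
drop 1:h onto floor
drop 2:m onto {0:l, 1:h}
drop 3:l onto {2:m}
drop 4:h onto {2:m}
drop 5:m onto {3:l, 4:h}
drop 6:m onto {5:m}
drop 7:m onto {6:m}
ground layer = {0:l, 1:h}
drop-orders for the pieces not yet dropped (sum over which currently-grounded one goes next):
  1 to go: {7} 1
  2 to go: {6,7} 1
  3 to go: {5,6,7} 1
  4 to go: {3,5,6,7} 1  {4,5,6,7} 1
  5 to go: {3,4,5,6,7} 2
  6 to go: {2,3,4,5,6,7} 2
  if 0:l drops first: 2 orders
  if 1:h drops first: 2 orders
heap linearizations: 4

4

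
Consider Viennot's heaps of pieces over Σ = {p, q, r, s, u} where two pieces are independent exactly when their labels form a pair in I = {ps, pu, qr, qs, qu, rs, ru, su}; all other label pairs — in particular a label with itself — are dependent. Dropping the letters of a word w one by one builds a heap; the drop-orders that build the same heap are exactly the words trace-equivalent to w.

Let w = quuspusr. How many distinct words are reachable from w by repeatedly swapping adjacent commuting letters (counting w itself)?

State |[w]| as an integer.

0(q) covers ∅
1(u) covers ∅
2(u) covers 1:u
3(s) covers ∅
4(p) covers 0:q
5(u) covers 2:u
6(s) covers 3:s
7(r) covers 4:p
floor of heap: 0:q, 1:u, 3:s
completions by unplaced set U, small U first (add the entries for U minus each lowest piece of U):
  |U|=1: {5}:1  {6}:1  {7}:1
  |U|=2: {2,5}:1  {3,6}:1  {4,7}:1  {5,6}:2  {5,7}:2  {6,7}:2
  |U|=3: {0,4,7}:1  {1,2,5}:1  {2,5,6}:3  {2,5,7}:3  {3,5,6}:3  {3,6,7}:3  {4,5,7}:3  {4,6,7}:3  {5,6,7}:6
  |U|=4: {0,4,5,7}:4  {0,4,6,7}:4  {1,2,5,6}:4  {1,2,5,7}:4  {2,3,5,6}:6  {2,4,5,7}:6  {2,5,6,7}:12  {3,4,6,7}:6  {3,5,6,7}:12  {4,5,6,7}:12
  |U|=5: {0,2,4,5,7}:10  {0,3,4,6,7}:10  {0,4,5,6,7}:20  {1,2,3,5,6}:10  {1,2,4,5,7}:10  {1,2,5,6,7}:20  {2,3,5,6,7}:30  {2,4,5,6,7}:30  {3,4,5,6,7}:30
  |U|=6: {0,1,2,4,5,7}:20  {0,2,4,5,6,7}:60  {0,3,4,5,6,7}:60  {1,2,3,5,6,7}:60  {1,2,4,5,6,7}:60  {2,3,4,5,6,7}:90
  start at 0(q): 210
  start at 1(u): 210
  start at 3(s): 140
sum over floor = 560

560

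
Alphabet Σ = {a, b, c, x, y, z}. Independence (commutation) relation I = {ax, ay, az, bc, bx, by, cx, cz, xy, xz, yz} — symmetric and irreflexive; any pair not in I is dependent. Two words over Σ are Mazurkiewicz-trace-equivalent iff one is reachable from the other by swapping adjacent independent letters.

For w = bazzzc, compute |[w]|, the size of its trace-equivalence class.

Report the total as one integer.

drop 0:b onto floor
drop 1:a onto {0:b}
drop 2:z onto {0:b}
drop 3:z onto {2:z}
drop 4:z onto {3:z}
drop 5:c onto {1:a}
ground layer = {0:b}
drop-orders for the pieces not yet dropped (sum over which currently-grounded one goes next):
  1 to go: {4} 1  {5} 1
  2 to go: {1,5} 1  {3,4} 1  {4,5} 2
  3 to go: {1,4,5} 3  {2,3,4} 1  {3,4,5} 3
  4 to go: {1,3,4,5} 6  {2,3,4,5} 4
  if 0:b drops first: 10 orders

10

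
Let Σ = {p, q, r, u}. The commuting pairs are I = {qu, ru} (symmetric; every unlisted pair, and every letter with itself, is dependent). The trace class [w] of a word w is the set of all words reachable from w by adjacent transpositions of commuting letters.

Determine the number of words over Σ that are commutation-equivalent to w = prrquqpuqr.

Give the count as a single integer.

15

#0=p has no predecessor
#1=r depends on [0:p]
#2=r depends on [1:r]
#3=q depends on [2:r]
#4=u depends on [0:p]
#5=q depends on [3:q]
#6=p depends on [4:u, 5:q]
#7=u depends on [6:p]
#8=q depends on [6:p]
#9=r depends on [8:q]
sources: [0:p]
N(rest) = Σ N(rest − s) over sources s of rest; N(one piece) = 1:
  size 1 → [7]=1  [9]=1
  size 2 → [7,9]=2  [8,9]=1
  size 3 → [7,8,9]=3
  size 4 → [6,7,8,9]=3
  size 5 → [4,6,7,8,9]=3  [5,6,7,8,9]=3
  size 6 → [3,5,6,7,8,9]=3  [4,5,6,7,8,9]=6
  size 7 → [2,3,5,6,7,8,9]=3  [3,4,5,6,7,8,9]=9
  size 8 → [1,2,3,5,6,7,8,9]=3  [2,3,4,5,6,7,8,9]=12
  first=0(p) contributes 15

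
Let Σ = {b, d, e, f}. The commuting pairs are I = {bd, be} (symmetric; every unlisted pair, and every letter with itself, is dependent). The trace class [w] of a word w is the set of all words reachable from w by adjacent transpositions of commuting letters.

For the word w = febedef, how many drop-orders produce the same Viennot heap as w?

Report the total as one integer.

5

drop 0:f onto floor
drop 1:e onto {0:f}
drop 2:b onto {0:f}
drop 3:e onto {1:e}
drop 4:d onto {3:e}
drop 5:e onto {4:d}
drop 6:f onto {2:b, 5:e}
ground layer = {0:f}
drop-orders for the pieces not yet dropped (sum over which currently-grounded one goes next):
  1 to go: {6} 1
  2 to go: {2,6} 1  {5,6} 1
  3 to go: {2,5,6} 2  {4,5,6} 1
  4 to go: {2,4,5,6} 3  {3,4,5,6} 1
  5 to go: {1,3,4,5,6} 1  {2,3,4,5,6} 4
  if 0:f drops first: 5 orders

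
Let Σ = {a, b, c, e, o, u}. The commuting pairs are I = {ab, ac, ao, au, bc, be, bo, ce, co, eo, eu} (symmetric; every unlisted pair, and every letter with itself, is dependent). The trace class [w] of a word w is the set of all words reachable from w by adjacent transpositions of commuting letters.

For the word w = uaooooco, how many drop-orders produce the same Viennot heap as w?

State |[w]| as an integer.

piece 0:u — minimal
piece 1:a — minimal
piece 2:o rests on {0:u}
piece 3:o rests on {2:o}
piece 4:o rests on {3:o}
piece 5:o rests on {4:o}
piece 6:c rests on {0:u}
piece 7:o rests on {5:o}
minimal pieces: {0:u, 1:a}
ways to finish when only these pieces remain (= sum over removing one remaining piece with nothing left below it):
  1 left: {1}→1  {6}→1  {7}→1
  2 left: {1,6}→2  {1,7}→2  {5,7}→1  {6,7}→2
  3 left: {1,5,7}→3  {1,6,7}→6  {4,5,7}→1  {5,6,7}→3
  4 left: {1,4,5,7}→4  {1,5,6,7}→12  {3,4,5,7}→1  {4,5,6,7}→4
  5 left: {1,3,4,5,7}→5  {1,4,5,6,7}→20  {2,3,4,5,7}→1  {3,4,5,6,7}→5
  6 left: {1,2,3,4,5,7}→6  {1,3,4,5,6,7}→30  {2,3,4,5,6,7}→6
  placing 0:u first → 42 extensions
  placing 1:a first → 6 extensions
total linear extensions = 48

48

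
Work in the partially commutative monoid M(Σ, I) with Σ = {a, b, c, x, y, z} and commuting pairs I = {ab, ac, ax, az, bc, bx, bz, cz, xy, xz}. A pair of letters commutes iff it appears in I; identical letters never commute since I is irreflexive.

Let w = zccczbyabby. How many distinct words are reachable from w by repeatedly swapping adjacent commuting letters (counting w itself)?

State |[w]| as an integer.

#0=z has no predecessor
#1=c has no predecessor
#2=c depends on [1:c]
#3=c depends on [2:c]
#4=z depends on [0:z]
#5=b has no predecessor
#6=y depends on [3:c, 4:z, 5:b]
#7=a depends on [6:y]
#8=b depends on [6:y]
#9=b depends on [8:b]
#10=y depends on [7:a, 9:b]
sources: [0:z, 1:c, 5:b]
N(rest) = Σ N(rest − s) over sources s of rest; N(one piece) = 1:
  size 1 → [10]=1
  size 2 → [7,10]=1  [9,10]=1
  size 3 → [7,9,10]=2  [8,9,10]=1
  size 4 → [7,8,9,10]=3
  size 5 → [6,7,8,9,10]=3
  size 6 → [3,6,7,8,9,10]=3  [4,6,7,8,9,10]=3  [5,6,7,8,9,10]=3
  size 7 → [0,4,6,7,8,9,10]=3  [2,3,6,7,8,9,10]=3  [3,4,6,7,8,9,10]=6  [3,5,6,7,8,9,10]=6  [4,5,6,7,8,9,10]=6
  size 8 → [0,3,4,6,7,8,9,10]=9  [0,4,5,6,7,8,9,10]=9  [1,2,3,6,7,8,9,10]=3  [2,3,4,6,7,8,9,10]=9  [2,3,5,6,7,8,9,10]=9  [3,4,5,6,7,8,9,10]=18
  size 9 → [0,2,3,4,6,7,8,9,10]=18  [0,3,4,5,6,7,8,9,10]=36  [1,2,3,4,6,7,8,9,10]=12  [1,2,3,5,6,7,8,9,10]=12  [2,3,4,5,6,7,8,9,10]=36
  first=0(z) contributes 60
  first=1(c) contributes 90
  first=5(b) contributes 30
|[w]| = 180

180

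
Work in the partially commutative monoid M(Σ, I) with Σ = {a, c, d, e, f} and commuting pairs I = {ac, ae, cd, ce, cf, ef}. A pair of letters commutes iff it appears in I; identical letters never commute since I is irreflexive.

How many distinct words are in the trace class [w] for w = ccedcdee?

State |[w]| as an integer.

56

drop 0:c onto floor
drop 1:c onto {0:c}
drop 2:e onto floor
drop 3:d onto {2:e}
drop 4:c onto {1:c}
drop 5:d onto {3:d}
drop 6:e onto {5:d}
drop 7:e onto {6:e}
ground layer = {0:c, 2:e}
drop-orders for the pieces not yet dropped (sum over which currently-grounded one goes next):
  1 to go: {4} 1  {7} 1
  2 to go: {1,4} 1  {4,7} 2  {6,7} 1
  3 to go: {0,1,4} 1  {1,4,7} 3  {4,6,7} 3  {5,6,7} 1
  4 to go: {0,1,4,7} 4  {1,4,6,7} 6  {3,5,6,7} 1  {4,5,6,7} 4
  5 to go: {0,1,4,6,7} 10  {1,4,5,6,7} 10  {2,3,5,6,7} 1  {3,4,5,6,7} 5
  6 to go: {0,1,4,5,6,7} 20  {1,3,4,5,6,7} 15  {2,3,4,5,6,7} 6
  if 0:c drops first: 21 orders
  if 2:e drops first: 35 orders
heap linearizations: 56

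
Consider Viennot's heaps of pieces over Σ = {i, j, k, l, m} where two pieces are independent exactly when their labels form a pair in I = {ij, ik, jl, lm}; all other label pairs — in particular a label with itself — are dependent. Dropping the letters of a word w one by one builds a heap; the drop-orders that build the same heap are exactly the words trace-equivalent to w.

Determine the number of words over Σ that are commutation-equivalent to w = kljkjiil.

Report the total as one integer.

drop 0:k onto floor
drop 1:l onto {0:k}
drop 2:j onto {0:k}
drop 3:k onto {1:l, 2:j}
drop 4:j onto {3:k}
drop 5:i onto {1:l}
drop 6:i onto {5:i}
drop 7:l onto {3:k, 6:i}
ground layer = {0:k}
drop-orders for the pieces not yet dropped (sum over which currently-grounded one goes next):
  1 to go: {4} 1  {7} 1
  2 to go: {4,7} 2  {6,7} 1
  3 to go: {3,4,7} 2  {4,6,7} 3  {5,6,7} 1
  4 to go: {2,3,4,7} 2  {3,4,6,7} 5  {4,5,6,7} 4
  5 to go: {2,3,4,6,7} 7  {3,4,5,6,7} 9
  6 to go: {1,3,4,5,6,7} 9  {2,3,4,5,6,7} 16
  if 0:k drops first: 25 orders

25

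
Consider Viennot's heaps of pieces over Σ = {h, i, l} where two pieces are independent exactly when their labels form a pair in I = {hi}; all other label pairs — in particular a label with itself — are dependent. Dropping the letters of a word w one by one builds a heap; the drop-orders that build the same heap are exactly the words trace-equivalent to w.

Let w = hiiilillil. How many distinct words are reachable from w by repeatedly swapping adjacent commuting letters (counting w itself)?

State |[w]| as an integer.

4

drop 0:h onto floor
drop 1:i onto floor
drop 2:i onto {1:i}
drop 3:i onto {2:i}
drop 4:l onto {0:h, 3:i}
drop 5:i onto {4:l}
drop 6:l onto {5:i}
drop 7:l onto {6:l}
drop 8:i onto {7:l}
drop 9:l onto {8:i}
ground layer = {0:h, 1:i}
drop-orders for the pieces not yet dropped (sum over which currently-grounded one goes next):
  1 to go: {9} 1
  2 to go: {8,9} 1
  3 to go: {7,8,9} 1
  4 to go: {6,7,8,9} 1
  5 to go: {5,6,7,8,9} 1
  6 to go: {4,5,6,7,8,9} 1
  7 to go: {0,4,5,6,7,8,9} 1  {3,4,5,6,7,8,9} 1
  8 to go: {0,3,4,5,6,7,8,9} 2  {2,3,4,5,6,7,8,9} 1
  if 0:h drops first: 1 orders
  if 1:i drops first: 3 orders
heap linearizations: 4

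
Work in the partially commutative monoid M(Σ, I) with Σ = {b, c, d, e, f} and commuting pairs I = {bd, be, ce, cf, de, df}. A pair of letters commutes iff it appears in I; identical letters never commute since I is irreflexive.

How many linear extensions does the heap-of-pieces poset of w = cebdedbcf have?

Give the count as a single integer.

0(c) covers ∅
1(e) covers ∅
2(b) covers 0:c
3(d) covers 0:c
4(e) covers 1:e
5(d) covers 3:d
6(b) covers 2:b
7(c) covers 5:d, 6:b
8(f) covers 4:e, 6:b
floor of heap: 0:c, 1:e
completions by unplaced set U, small U first (add the entries for U minus each lowest piece of U):
  |U|=1: {7}:1  {8}:1
  |U|=2: {4,8}:1  {5,7}:1  {7,8}:2
  |U|=3: {1,4,8}:1  {3,5,7}:1  {4,7,8}:3  {5,7,8}:3  {6,7,8}:2
  |U|=4: {1,4,7,8}:4  {2,6,7,8}:2  {3,5,7,8}:4  {4,5,7,8}:6  {4,6,7,8}:5  {5,6,7,8}:5
  |U|=5: {1,4,5,7,8}:10  {1,4,6,7,8}:9  {2,4,6,7,8}:7  {2,5,6,7,8}:7  {3,4,5,7,8}:10  {3,5,6,7,8}:9  {4,5,6,7,8}:16
  |U|=6: {1,2,4,6,7,8}:16  {1,3,4,5,7,8}:20  {1,4,5,6,7,8}:35  {2,3,5,6,7,8}:16  {2,4,5,6,7,8}:30  {3,4,5,6,7,8}:35
  |U|=7: {0,2,3,5,6,7,8}:16  {1,2,4,5,6,7,8}:81  {1,3,4,5,6,7,8}:90  {2,3,4,5,6,7,8}:81
  start at 0(c): 252
  start at 1(e): 97
sum over floor = 349

349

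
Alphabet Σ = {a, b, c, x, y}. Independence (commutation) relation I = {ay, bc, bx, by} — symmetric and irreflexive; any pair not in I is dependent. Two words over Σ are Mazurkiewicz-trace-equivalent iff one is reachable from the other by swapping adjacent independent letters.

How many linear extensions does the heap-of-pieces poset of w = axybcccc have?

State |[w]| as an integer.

7

piece 0:a — minimal
piece 1:x rests on {0:a}
piece 2:y rests on {1:x}
piece 3:b rests on {0:a}
piece 4:c rests on {2:y}
piece 5:c rests on {4:c}
piece 6:c rests on {5:c}
piece 7:c rests on {6:c}
minimal pieces: {0:a}
ways to finish when only these pieces remain (= sum over removing one remaining piece with nothing left below it):
  1 left: {3}→1  {7}→1
  2 left: {3,7}→2  {6,7}→1
  3 left: {3,6,7}→3  {5,6,7}→1
  4 left: {3,5,6,7}→4  {4,5,6,7}→1
  5 left: {2,4,5,6,7}→1  {3,4,5,6,7}→5
  6 left: {1,2,4,5,6,7}→1  {2,3,4,5,6,7}→6
  placing 0:a first → 7 extensions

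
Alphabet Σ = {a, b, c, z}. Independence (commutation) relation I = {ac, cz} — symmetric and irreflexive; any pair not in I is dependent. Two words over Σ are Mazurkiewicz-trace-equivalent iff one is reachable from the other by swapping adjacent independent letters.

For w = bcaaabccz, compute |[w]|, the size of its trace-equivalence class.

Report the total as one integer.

12

0(b) covers ∅
1(c) covers 0:b
2(a) covers 0:b
3(a) covers 2:a
4(a) covers 3:a
5(b) covers 1:c, 4:a
6(c) covers 5:b
7(c) covers 6:c
8(z) covers 5:b
floor of heap: 0:b
completions by unplaced set U, small U first (add the entries for U minus each lowest piece of U):
  |U|=1: {7}:1  {8}:1
  |U|=2: {6,7}:1  {7,8}:2
  |U|=3: {6,7,8}:3
  |U|=4: {5,6,7,8}:3
  |U|=5: {1,5,6,7,8}:3  {4,5,6,7,8}:3
  |U|=6: {1,4,5,6,7,8}:6  {3,4,5,6,7,8}:3
  |U|=7: {1,3,4,5,6,7,8}:9  {2,3,4,5,6,7,8}:3
  start at 0(b): 12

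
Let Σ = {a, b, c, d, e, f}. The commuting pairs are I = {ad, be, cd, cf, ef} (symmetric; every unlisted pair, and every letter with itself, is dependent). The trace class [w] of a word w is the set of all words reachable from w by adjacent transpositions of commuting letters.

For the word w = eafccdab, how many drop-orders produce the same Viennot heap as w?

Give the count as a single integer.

0(e) covers ∅
1(a) covers 0:e
2(f) covers 1:a
3(c) covers 1:a
4(c) covers 3:c
5(d) covers 2:f
6(a) covers 2:f, 4:c
7(b) covers 5:d, 6:a
floor of heap: 0:e
completions by unplaced set U, small U first (add the entries for U minus each lowest piece of U):
  |U|=1: {7}:1
  |U|=2: {5,7}:1  {6,7}:1
  |U|=3: {4,6,7}:1  {5,6,7}:2
  |U|=4: {2,5,6,7}:2  {3,4,6,7}:1  {4,5,6,7}:3
  |U|=5: {2,4,5,6,7}:5  {3,4,5,6,7}:4
  |U|=6: {2,3,4,5,6,7}:9
  start at 0(e): 9

9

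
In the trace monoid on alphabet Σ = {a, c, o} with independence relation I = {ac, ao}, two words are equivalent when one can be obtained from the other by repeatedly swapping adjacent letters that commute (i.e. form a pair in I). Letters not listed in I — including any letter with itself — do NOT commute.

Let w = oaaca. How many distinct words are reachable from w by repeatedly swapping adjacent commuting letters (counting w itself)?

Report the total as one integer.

drop 0:o onto floor
drop 1:a onto floor
drop 2:a onto {1:a}
drop 3:c onto {0:o}
drop 4:a onto {2:a}
ground layer = {0:o, 1:a}
drop-orders for the pieces not yet dropped (sum over which currently-grounded one goes next):
  1 to go: {3} 1  {4} 1
  2 to go: {0,3} 1  {2,4} 1  {3,4} 2
  3 to go: {0,3,4} 3  {1,2,4} 1  {2,3,4} 3
  if 0:o drops first: 4 orders
  if 1:a drops first: 6 orders
heap linearizations: 10

10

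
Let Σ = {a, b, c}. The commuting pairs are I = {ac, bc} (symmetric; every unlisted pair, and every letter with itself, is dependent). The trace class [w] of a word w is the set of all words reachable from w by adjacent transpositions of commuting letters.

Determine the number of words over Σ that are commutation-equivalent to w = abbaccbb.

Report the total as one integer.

piece 0:a — minimal
piece 1:b rests on {0:a}
piece 2:b rests on {1:b}
piece 3:a rests on {2:b}
piece 4:c — minimal
piece 5:c rests on {4:c}
piece 6:b rests on {3:a}
piece 7:b rests on {6:b}
minimal pieces: {0:a, 4:c}
ways to finish when only these pieces remain (= sum over removing one remaining piece with nothing left below it):
  1 left: {5}→1  {7}→1
  2 left: {4,5}→1  {5,7}→2  {6,7}→1
  3 left: {3,6,7}→1  {4,5,7}→3  {5,6,7}→3
  4 left: {2,3,6,7}→1  {3,5,6,7}→4  {4,5,6,7}→6
  5 left: {1,2,3,6,7}→1  {2,3,5,6,7}→5  {3,4,5,6,7}→10
  6 left: {0,1,2,3,6,7}→1  {1,2,3,5,6,7}→6  {2,3,4,5,6,7}→15
  placing 0:a first → 21 extensions
  placing 4:c first → 7 extensions
total linear extensions = 28

28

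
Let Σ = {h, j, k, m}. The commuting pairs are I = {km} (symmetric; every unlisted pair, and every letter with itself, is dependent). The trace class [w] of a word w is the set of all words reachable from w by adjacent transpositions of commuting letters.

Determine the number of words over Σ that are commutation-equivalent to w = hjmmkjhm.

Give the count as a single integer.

0(h) covers ∅
1(j) covers 0:h
2(m) covers 1:j
3(m) covers 2:m
4(k) covers 1:j
5(j) covers 3:m, 4:k
6(h) covers 5:j
7(m) covers 6:h
floor of heap: 0:h
completions by unplaced set U, small U first (add the entries for U minus each lowest piece of U):
  |U|=1: {7}:1
  |U|=2: {6,7}:1
  |U|=3: {5,6,7}:1
  |U|=4: {3,5,6,7}:1  {4,5,6,7}:1
  |U|=5: {2,3,5,6,7}:1  {3,4,5,6,7}:2
  |U|=6: {2,3,4,5,6,7}:3
  start at 0(h): 3

3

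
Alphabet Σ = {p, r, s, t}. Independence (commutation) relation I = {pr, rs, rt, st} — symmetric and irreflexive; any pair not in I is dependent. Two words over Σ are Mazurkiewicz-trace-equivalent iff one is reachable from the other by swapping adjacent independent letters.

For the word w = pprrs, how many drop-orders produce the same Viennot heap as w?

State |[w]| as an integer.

10

piece 0:p — minimal
piece 1:p rests on {0:p}
piece 2:r — minimal
piece 3:r rests on {2:r}
piece 4:s rests on {1:p}
minimal pieces: {0:p, 2:r}
ways to finish when only these pieces remain (= sum over removing one remaining piece with nothing left below it):
  1 left: {3}→1  {4}→1
  2 left: {1,4}→1  {2,3}→1  {3,4}→2
  3 left: {0,1,4}→1  {1,3,4}→3  {2,3,4}→3
  placing 0:p first → 6 extensions
  placing 2:r first → 4 extensions
total linear extensions = 10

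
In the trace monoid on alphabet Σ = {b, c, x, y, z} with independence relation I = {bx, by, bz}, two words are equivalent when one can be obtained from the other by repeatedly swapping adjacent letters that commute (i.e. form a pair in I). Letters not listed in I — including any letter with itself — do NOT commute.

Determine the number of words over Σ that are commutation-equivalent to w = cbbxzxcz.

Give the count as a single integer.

10

0(c) covers ∅
1(b) covers 0:c
2(b) covers 1:b
3(x) covers 0:c
4(z) covers 3:x
5(x) covers 4:z
6(c) covers 2:b, 5:x
7(z) covers 6:c
floor of heap: 0:c
completions by unplaced set U, small U first (add the entries for U minus each lowest piece of U):
  |U|=1: {7}:1
  |U|=2: {6,7}:1
  |U|=3: {2,6,7}:1  {5,6,7}:1
  |U|=4: {1,2,6,7}:1  {2,5,6,7}:2  {4,5,6,7}:1
  |U|=5: {1,2,5,6,7}:3  {2,4,5,6,7}:3  {3,4,5,6,7}:1
  |U|=6: {1,2,4,5,6,7}:6  {2,3,4,5,6,7}:4
  start at 0(c): 10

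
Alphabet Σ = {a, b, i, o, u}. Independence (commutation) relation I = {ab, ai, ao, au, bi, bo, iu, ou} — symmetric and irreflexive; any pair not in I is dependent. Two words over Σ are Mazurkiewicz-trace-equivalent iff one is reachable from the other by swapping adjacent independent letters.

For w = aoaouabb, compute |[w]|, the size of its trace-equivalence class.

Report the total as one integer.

0(a) covers ∅
1(o) covers ∅
2(a) covers 0:a
3(o) covers 1:o
4(u) covers ∅
5(a) covers 2:a
6(b) covers 4:u
7(b) covers 6:b
floor of heap: 0:a, 1:o, 4:u
completions by unplaced set U, small U first (add the entries for U minus each lowest piece of U):
  |U|=1: {3}:1  {5}:1  {7}:1
  |U|=2: {1,3}:1  {2,5}:1  {3,5}:2  {3,7}:2  {5,7}:2  {6,7}:1
  |U|=3: {0,2,5}:1  {1,3,5}:3  {1,3,7}:3  {2,3,5}:3  {2,5,7}:3  {3,5,7}:6  {3,6,7}:3  {4,6,7}:1  {5,6,7}:3
  |U|=4: {0,2,3,5}:4  {0,2,5,7}:4  {1,2,3,5}:6  {1,3,5,7}:12  {1,3,6,7}:6  {2,3,5,7}:12  {2,5,6,7}:6  {3,4,6,7}:4  {3,5,6,7}:12  {4,5,6,7}:4
  |U|=5: {0,1,2,3,5}:10  {0,2,3,5,7}:20  {0,2,5,6,7}:10  {1,2,3,5,7}:30  {1,3,4,6,7}:10  {1,3,5,6,7}:30  {2,3,5,6,7}:30  {2,4,5,6,7}:10  {3,4,5,6,7}:20
  |U|=6: {0,1,2,3,5,7}:60  {0,2,3,5,6,7}:60  {0,2,4,5,6,7}:20  {1,2,3,5,6,7}:90  {1,3,4,5,6,7}:60  {2,3,4,5,6,7}:60
  start at 0(a): 210
  start at 1(o): 140
  start at 4(u): 210
sum over floor = 560

560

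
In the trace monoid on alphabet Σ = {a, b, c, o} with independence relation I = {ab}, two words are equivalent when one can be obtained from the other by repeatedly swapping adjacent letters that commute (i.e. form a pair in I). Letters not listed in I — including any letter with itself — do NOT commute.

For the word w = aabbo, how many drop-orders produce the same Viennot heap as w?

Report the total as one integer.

piece 0:a — minimal
piece 1:a rests on {0:a}
piece 2:b — minimal
piece 3:b rests on {2:b}
piece 4:o rests on {1:a, 3:b}
minimal pieces: {0:a, 2:b}
ways to finish when only these pieces remain (= sum over removing one remaining piece with nothing left below it):
  1 left: {4}→1
  2 left: {1,4}→1  {3,4}→1
  3 left: {0,1,4}→1  {1,3,4}→2  {2,3,4}→1
  placing 0:a first → 3 extensions
  placing 2:b first → 3 extensions
total linear extensions = 6

6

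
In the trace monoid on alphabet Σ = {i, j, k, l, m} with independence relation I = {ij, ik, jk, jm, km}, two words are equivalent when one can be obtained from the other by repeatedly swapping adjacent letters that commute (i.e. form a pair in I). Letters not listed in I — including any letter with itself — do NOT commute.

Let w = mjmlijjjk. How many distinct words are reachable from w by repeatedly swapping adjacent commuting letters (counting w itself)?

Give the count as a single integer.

piece 0:m — minimal
piece 1:j — minimal
piece 2:m rests on {0:m}
piece 3:l rests on {1:j, 2:m}
piece 4:i rests on {3:l}
piece 5:j rests on {3:l}
piece 6:j rests on {5:j}
piece 7:j rests on {6:j}
piece 8:k rests on {3:l}
minimal pieces: {0:m, 1:j}
ways to finish when only these pieces remain (= sum over removing one remaining piece with nothing left below it):
  1 left: {4}→1  {7}→1  {8}→1
  2 left: {4,7}→2  {4,8}→2  {6,7}→1  {7,8}→2
  3 left: {4,6,7}→3  {4,7,8}→6  {5,6,7}→1  {6,7,8}→3
  4 left: {4,5,6,7}→4  {4,6,7,8}→12  {5,6,7,8}→4
  5 left: {4,5,6,7,8}→20
  6 left: {3,4,5,6,7,8}→20
  7 left: {1,3,4,5,6,7,8}→20  {2,3,4,5,6,7,8}→20
  placing 0:m first → 40 extensions
  placing 1:j first → 20 extensions
total linear extensions = 60

60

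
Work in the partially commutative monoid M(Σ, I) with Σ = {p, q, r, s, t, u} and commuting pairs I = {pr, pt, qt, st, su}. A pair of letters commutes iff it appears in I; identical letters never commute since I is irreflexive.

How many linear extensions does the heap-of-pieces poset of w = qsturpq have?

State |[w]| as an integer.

#0=q has no predecessor
#1=s depends on [0:q]
#2=t has no predecessor
#3=u depends on [0:q, 2:t]
#4=r depends on [1:s, 3:u]
#5=p depends on [1:s, 3:u]
#6=q depends on [4:r, 5:p]
sources: [0:q, 2:t]
N(rest) = Σ N(rest − s) over sources s of rest; N(one piece) = 1:
  size 1 → [6]=1
  size 2 → [4,6]=1  [5,6]=1
  size 3 → [4,5,6]=2
  size 4 → [1,4,5,6]=2  [3,4,5,6]=2
  size 5 → [1,3,4,5,6]=4  [2,3,4,5,6]=2
  first=0(q) contributes 6
  first=2(t) contributes 4
|[w]| = 10

10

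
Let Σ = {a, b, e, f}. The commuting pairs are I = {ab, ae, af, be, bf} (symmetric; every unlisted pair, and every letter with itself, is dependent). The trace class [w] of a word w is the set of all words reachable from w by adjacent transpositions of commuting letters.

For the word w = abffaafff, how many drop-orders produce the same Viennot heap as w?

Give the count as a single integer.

504

piece 0:a — minimal
piece 1:b — minimal
piece 2:f — minimal
piece 3:f rests on {2:f}
piece 4:a rests on {0:a}
piece 5:a rests on {4:a}
piece 6:f rests on {3:f}
piece 7:f rests on {6:f}
piece 8:f rests on {7:f}
minimal pieces: {0:a, 1:b, 2:f}
ways to finish when only these pieces remain (= sum over removing one remaining piece with nothing left below it):
  1 left: {1}→1  {5}→1  {8}→1
  2 left: {1,5}→2  {1,8}→2  {4,5}→1  {5,8}→2  {7,8}→1
  3 left: {0,4,5}→1  {1,4,5}→3  {1,5,8}→6  {1,7,8}→3  {4,5,8}→3  {5,7,8}→3  {6,7,8}→1
  4 left: {0,1,4,5}→4  {0,4,5,8}→4  {1,4,5,8}→12  {1,5,7,8}→12  {1,6,7,8}→4  {3,6,7,8}→1  {4,5,7,8}→6  {5,6,7,8}→4
  5 left: {0,1,4,5,8}→20  {0,4,5,7,8}→10  {1,3,6,7,8}→5  {1,4,5,7,8}→30  {1,5,6,7,8}→20  {2,3,6,7,8}→1  {3,5,6,7,8}→5  {4,5,6,7,8}→10
  6 left: {0,1,4,5,7,8}→60  {0,4,5,6,7,8}→20  {1,2,3,6,7,8}→6  {1,3,5,6,7,8}→30  {1,4,5,6,7,8}→60  {2,3,5,6,7,8}→6  {3,4,5,6,7,8}→15
  7 left: {0,1,4,5,6,7,8}→140  {0,3,4,5,6,7,8}→35  {1,2,3,5,6,7,8}→42  {1,3,4,5,6,7,8}→105  {2,3,4,5,6,7,8}→21
  placing 0:a first → 168 extensions
  placing 1:b first → 56 extensions
  placing 2:f first → 280 extensions
total linear extensions = 504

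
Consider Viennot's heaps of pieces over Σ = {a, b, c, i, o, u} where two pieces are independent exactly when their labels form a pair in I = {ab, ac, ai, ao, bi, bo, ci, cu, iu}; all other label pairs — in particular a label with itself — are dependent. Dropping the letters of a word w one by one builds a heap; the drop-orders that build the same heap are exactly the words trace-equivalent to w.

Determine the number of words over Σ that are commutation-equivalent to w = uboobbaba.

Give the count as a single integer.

0(u) covers ∅
1(b) covers 0:u
2(o) covers 0:u
3(o) covers 2:o
4(b) covers 1:b
5(b) covers 4:b
6(a) covers 0:u
7(b) covers 5:b
8(a) covers 6:a
floor of heap: 0:u
completions by unplaced set U, small U first (add the entries for U minus each lowest piece of U):
  |U|=1: {3}:1  {7}:1  {8}:1
  |U|=2: {2,3}:1  {3,7}:2  {3,8}:2  {5,7}:1  {6,8}:1  {7,8}:2
  |U|=3: {2,3,7}:3  {2,3,8}:3  {3,5,7}:3  {3,6,8}:3  {3,7,8}:6  {4,5,7}:1  {5,7,8}:3  {6,7,8}:3
  |U|=4: {1,4,5,7}:1  {2,3,5,7}:6  {2,3,6,8}:6  {2,3,7,8}:12  {3,4,5,7}:4  {3,5,7,8}:12  {3,6,7,8}:12  {4,5,7,8}:4  {5,6,7,8}:6
  |U|=5: {1,3,4,5,7}:5  {1,4,5,7,8}:5  {2,3,4,5,7}:10  {2,3,5,7,8}:30  {2,3,6,7,8}:30  {3,4,5,7,8}:20  {3,5,6,7,8}:30  {4,5,6,7,8}:10
  |U|=6: {1,2,3,4,5,7}:15  {1,3,4,5,7,8}:30  {1,4,5,6,7,8}:15  {2,3,4,5,7,8}:60  {2,3,5,6,7,8}:90  {3,4,5,6,7,8}:60
  |U|=7: {1,2,3,4,5,7,8}:105  {1,3,4,5,6,7,8}:105  {2,3,4,5,6,7,8}:210
  start at 0(u): 420

420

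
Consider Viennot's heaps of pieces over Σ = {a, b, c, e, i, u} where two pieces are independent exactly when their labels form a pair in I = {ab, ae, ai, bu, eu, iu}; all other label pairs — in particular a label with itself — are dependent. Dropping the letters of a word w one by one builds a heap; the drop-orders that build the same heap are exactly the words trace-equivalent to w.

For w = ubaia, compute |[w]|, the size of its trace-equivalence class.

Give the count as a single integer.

piece 0:u — minimal
piece 1:b — minimal
piece 2:a rests on {0:u}
piece 3:i rests on {1:b}
piece 4:a rests on {2:a}
minimal pieces: {0:u, 1:b}
ways to finish when only these pieces remain (= sum over removing one remaining piece with nothing left below it):
  1 left: {3}→1  {4}→1
  2 left: {1,3}→1  {2,4}→1  {3,4}→2
  3 left: {0,2,4}→1  {1,3,4}→3  {2,3,4}→3
  placing 0:u first → 6 extensions
  placing 1:b first → 4 extensions
total linear extensions = 10

10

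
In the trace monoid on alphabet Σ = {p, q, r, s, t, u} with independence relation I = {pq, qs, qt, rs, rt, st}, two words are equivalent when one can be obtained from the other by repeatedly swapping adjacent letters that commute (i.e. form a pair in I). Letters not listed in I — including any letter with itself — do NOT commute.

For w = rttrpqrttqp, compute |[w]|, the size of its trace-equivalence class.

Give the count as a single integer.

186

#0=r has no predecessor
#1=t has no predecessor
#2=t depends on [1:t]
#3=r depends on [0:r]
#4=p depends on [2:t, 3:r]
#5=q depends on [3:r]
#6=r depends on [4:p, 5:q]
#7=t depends on [4:p]
#8=t depends on [7:t]
#9=q depends on [6:r]
#10=p depends on [6:r, 8:t]
sources: [0:r, 1:t]
N(rest) = Σ N(rest − s) over sources s of rest; N(one piece) = 1:
  size 1 → [9]=1  [10]=1
  size 2 → [8,10]=1  [9,10]=2
  size 3 → [6,9,10]=2  [7,8,10]=1  [8,9,10]=3
  size 4 → [5,6,9,10]=2  [6,8,9,10]=5  [7,8,9,10]=4
  size 5 → [5,6,8,9,10]=7  [6,7,8,9,10]=9
  size 6 → [4,6,7,8,9,10]=9  [5,6,7,8,9,10]=16
  size 7 → [2,4,6,7,8,9,10]=9  [4,5,6,7,8,9,10]=25
  size 8 → [1,2,4,6,7,8,9,10]=9  [2,4,5,6,7,8,9,10]=34  [3,4,5,6,7,8,9,10]=25
  size 9 → [0,3,4,5,6,7,8,9,10]=25  [1,2,4,5,6,7,8,9,10]=43  [2,3,4,5,6,7,8,9,10]=59
  first=0(r) contributes 102
  first=1(t) contributes 84
|[w]| = 186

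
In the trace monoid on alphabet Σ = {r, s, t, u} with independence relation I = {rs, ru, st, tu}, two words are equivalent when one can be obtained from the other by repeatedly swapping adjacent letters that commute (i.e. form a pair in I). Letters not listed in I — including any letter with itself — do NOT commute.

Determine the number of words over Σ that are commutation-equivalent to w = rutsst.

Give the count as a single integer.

#0=r has no predecessor
#1=u has no predecessor
#2=t depends on [0:r]
#3=s depends on [1:u]
#4=s depends on [3:s]
#5=t depends on [2:t]
sources: [0:r, 1:u]
N(rest) = Σ N(rest − s) over sources s of rest; N(one piece) = 1:
  size 1 → [4]=1  [5]=1
  size 2 → [2,5]=1  [3,4]=1  [4,5]=2
  size 3 → [0,2,5]=1  [1,3,4]=1  [2,4,5]=3  [3,4,5]=3
  size 4 → [0,2,4,5]=4  [1,3,4,5]=4  [2,3,4,5]=6
  first=0(r) contributes 10
  first=1(u) contributes 10
|[w]| = 20

20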